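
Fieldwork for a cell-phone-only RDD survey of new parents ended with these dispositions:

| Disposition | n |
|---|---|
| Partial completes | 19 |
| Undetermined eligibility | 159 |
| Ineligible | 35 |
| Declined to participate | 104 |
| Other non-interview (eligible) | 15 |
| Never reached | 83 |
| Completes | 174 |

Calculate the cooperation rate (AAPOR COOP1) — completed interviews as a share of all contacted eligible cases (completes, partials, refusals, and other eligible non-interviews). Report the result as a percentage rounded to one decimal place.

55.8%

Num = 174
Denominator = 174 + 19 + 104 + 15 = 312
COOP1 = 174 / 312 = 0.5577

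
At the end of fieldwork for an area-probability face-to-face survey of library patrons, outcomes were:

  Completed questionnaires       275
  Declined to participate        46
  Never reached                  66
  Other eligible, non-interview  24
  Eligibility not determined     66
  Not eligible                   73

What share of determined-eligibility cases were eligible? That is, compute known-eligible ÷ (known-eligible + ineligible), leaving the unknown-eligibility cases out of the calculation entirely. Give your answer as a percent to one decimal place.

Determined eligible → 275 + 46 + 66 + 24 = 411
e = 411 / (411 + 73) = 411 / 484 = 0.8492

84.9%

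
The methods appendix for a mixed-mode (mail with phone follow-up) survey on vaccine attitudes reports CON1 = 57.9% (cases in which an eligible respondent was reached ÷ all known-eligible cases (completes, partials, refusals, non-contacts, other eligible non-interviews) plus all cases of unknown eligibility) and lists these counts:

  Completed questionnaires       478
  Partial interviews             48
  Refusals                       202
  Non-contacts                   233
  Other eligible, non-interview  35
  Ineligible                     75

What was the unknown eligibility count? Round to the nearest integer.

322

Numerator = 478 + 48 + 202 + 35 = 763
CON1 = 763 / D = 0.579
D = 763 / 0.579 = 1317.8
Other denominator terms total 996
unknown eligibility = 1317.8 − 996 ≈ 322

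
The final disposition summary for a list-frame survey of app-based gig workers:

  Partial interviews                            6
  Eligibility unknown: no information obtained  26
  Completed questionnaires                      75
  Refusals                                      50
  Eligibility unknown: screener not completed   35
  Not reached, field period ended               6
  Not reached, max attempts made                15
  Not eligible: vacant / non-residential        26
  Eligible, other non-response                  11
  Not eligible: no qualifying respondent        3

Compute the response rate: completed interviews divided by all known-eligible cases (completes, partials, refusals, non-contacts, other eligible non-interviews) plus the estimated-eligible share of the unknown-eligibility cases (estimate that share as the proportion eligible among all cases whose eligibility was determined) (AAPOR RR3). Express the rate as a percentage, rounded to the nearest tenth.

34.9%

No contact after all attempts = 6 + 15 = 21
Unknown if eligible = 35 + 26 = 61
Ineligible = 3 + 26 = 29
Num: 75
Known eligible: 75 + 6 + 50 + 21 + 11 = 163
e = 163 / (163 + 29) = 163 / 192 = 0.8490
Eligible share of unknowns: 0.8490 × 61 = 51.79
Base: 163 + 51.79 = 214.79
RR3 = 75 / 214.79 = 0.3492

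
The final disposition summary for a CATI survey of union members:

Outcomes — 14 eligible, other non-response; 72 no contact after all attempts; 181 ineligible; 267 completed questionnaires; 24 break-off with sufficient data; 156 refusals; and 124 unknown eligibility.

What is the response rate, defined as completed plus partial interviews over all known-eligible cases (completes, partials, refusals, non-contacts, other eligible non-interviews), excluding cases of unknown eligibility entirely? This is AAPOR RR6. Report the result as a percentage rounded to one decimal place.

Numerator = 267 + 24 = 291
Denom = 267 + 24 + 156 + 72 + 14 = 533
RR6 = 291 / 533 = 0.5460

54.6%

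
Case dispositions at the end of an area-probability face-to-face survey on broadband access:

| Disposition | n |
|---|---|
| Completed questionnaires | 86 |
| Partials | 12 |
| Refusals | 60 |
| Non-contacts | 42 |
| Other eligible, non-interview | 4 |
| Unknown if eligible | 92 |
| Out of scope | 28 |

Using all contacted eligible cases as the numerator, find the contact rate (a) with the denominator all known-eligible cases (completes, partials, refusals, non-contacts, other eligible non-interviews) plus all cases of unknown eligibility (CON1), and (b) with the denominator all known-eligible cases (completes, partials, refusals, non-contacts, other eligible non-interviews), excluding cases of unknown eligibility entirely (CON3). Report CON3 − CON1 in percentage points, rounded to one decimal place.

Top → 86 + 12 + 60 + 4 = 162
Denom → 86 + 12 + 60 + 42 + 4 + 92 = 296
CON1 = 162 / 296 = 0.5473
Denom → 86 + 12 + 60 + 42 + 4 = 204
CON3 = 162 / 204 = 0.7941
Difference = 79.41 − 54.73 = 24.68 percentage points

24.7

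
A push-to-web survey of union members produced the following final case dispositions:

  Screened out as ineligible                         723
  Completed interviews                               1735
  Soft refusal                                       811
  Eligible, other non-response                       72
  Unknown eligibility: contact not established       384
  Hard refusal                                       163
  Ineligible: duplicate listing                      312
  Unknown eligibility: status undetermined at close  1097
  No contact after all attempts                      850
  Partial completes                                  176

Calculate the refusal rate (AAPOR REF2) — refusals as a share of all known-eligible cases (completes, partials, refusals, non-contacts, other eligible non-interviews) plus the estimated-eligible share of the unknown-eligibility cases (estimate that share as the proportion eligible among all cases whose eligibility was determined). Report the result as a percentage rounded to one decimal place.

Refusal or break-off = 163 + 811 = 974
Unknown eligibility = 384 + 1097 = 1481
Screened out, ineligible = 723 + 312 = 1035
Top = 974
Determined eligible = 1735 + 176 + 974 + 850 + 72 = 3807
e = 3807 / (3807 + 1035) = 3807 / 4842 = 0.7862
Eligible share of unknowns = 0.7862 × 1481 = 1164.36
Denominator = 3807 + 1164.36 = 4971.36
REF2 = 974 / 4971.36 = 0.1959

19.6%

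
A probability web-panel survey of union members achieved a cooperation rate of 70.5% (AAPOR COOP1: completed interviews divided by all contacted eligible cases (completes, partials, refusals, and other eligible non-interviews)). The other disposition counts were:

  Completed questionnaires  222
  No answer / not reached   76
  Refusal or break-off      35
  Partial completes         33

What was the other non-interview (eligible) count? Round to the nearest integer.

COOP1 = 222 / D = 0.705
D = 222 / 0.705 = 314.9
Other denominator terms total 290
other non-interview (eligible) = 314.9 − 290 ≈ 25

25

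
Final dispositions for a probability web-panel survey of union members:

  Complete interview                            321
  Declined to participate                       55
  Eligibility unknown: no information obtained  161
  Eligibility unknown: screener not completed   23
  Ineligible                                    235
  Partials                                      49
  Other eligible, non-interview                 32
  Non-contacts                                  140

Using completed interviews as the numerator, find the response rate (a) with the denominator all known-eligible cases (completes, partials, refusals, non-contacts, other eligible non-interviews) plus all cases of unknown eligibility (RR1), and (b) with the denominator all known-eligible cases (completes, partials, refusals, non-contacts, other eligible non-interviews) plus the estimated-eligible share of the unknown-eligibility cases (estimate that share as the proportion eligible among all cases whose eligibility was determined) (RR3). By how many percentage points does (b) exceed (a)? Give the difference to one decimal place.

Unknown eligibility = 23 + 161 = 184
Top = 321
Denominator = 321 + 49 + 55 + 140 + 32 + 184 = 781
RR1 = 321 / 781 = 0.4110
Determined eligible = 321 + 49 + 55 + 140 + 32 = 597
e = 597 / (597 + 235) = 597 / 832 = 0.7175
e × U = 0.7175 × 184 = 132.02
Denominator = 597 + 132.02 = 729.02
RR3 = 321 / 729.02 = 0.4403
Difference = 44.03 − 41.10 = 2.93 percentage points

2.9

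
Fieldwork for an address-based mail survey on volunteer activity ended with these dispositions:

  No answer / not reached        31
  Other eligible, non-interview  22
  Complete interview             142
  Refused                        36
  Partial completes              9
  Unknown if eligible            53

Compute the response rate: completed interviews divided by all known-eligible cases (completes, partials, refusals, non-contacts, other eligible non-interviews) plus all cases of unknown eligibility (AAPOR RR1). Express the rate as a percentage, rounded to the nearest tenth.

Numerator = 142
Denom = 142 + 9 + 36 + 31 + 22 + 53 = 293
RR1 = 142 / 293 = 0.4846

48.5%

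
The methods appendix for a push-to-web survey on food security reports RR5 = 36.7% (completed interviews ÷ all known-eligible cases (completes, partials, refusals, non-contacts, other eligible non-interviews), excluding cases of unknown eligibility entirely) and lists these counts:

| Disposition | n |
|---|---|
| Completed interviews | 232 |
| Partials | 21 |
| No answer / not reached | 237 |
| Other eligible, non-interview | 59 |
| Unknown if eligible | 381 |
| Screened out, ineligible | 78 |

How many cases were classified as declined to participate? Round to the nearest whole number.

RR5 = 232 / D = 0.367
D = 232 / 0.367 = 632.2
Remaining denominator categories sum to 549
declined to participate = 632.2 − 549 ≈ 83

83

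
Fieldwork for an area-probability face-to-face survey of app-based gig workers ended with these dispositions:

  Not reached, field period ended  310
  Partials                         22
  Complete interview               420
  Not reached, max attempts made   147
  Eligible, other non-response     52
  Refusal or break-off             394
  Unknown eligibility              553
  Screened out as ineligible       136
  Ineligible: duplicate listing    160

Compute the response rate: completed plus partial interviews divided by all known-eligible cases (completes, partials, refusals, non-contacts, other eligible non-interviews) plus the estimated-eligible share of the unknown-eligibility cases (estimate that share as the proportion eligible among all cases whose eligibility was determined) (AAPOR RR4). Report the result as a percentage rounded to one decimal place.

Non-contacts = 310 + 147 = 457
Ineligible = 136 + 160 = 296
Numerator = 420 + 22 = 442
Eligible (known) = 420 + 22 + 394 + 457 + 52 = 1345
e = 1345 / (1345 + 296) = 1345 / 1641 = 0.8196
Eligible share of unknowns = 0.8196 × 553 = 453.24
Denominator = 1345 + 453.24 = 1798.24
RR4 = 442 / 1798.24 = 0.2458

24.6%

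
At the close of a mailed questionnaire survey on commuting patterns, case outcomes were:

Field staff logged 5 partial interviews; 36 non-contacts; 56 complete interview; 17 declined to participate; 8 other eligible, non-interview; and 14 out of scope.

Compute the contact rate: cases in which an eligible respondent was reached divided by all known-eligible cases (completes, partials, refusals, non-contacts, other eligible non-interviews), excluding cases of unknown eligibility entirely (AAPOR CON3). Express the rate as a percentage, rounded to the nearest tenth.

Top → 56 + 5 + 17 + 8 = 86
Base → 56 + 5 + 17 + 36 + 8 = 122
CON3 = 86 / 122 = 0.7049

70.5%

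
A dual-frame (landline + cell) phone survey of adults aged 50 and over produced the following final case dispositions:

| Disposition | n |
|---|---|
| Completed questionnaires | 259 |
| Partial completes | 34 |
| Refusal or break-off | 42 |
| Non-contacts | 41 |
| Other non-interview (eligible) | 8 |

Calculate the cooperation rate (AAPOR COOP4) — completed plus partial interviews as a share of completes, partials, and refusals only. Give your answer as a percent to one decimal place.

87.5%

Top → 259 + 34 = 293
Denom → 259 + 34 + 42 = 335
COOP4 = 293 / 335 = 0.8746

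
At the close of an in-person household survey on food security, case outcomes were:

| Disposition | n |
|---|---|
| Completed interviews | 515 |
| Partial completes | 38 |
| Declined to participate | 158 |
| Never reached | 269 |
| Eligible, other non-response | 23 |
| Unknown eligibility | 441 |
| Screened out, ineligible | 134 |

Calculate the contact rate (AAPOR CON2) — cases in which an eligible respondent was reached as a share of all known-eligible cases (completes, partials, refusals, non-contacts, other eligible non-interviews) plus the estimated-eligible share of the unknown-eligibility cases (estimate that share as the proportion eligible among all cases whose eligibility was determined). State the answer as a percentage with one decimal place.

Top → 515 + 38 + 158 + 23 = 734
Known eligible → 515 + 38 + 158 + 269 + 23 = 1003
e = 1003 / (1003 + 134) = 1003 / 1137 = 0.8821
Estimated eligible among unknowns → 0.8821 × 441 = 389.01
Denom → 1003 + 389.01 = 1392.01
CON2 = 734 / 1392.01 = 0.5273

52.7%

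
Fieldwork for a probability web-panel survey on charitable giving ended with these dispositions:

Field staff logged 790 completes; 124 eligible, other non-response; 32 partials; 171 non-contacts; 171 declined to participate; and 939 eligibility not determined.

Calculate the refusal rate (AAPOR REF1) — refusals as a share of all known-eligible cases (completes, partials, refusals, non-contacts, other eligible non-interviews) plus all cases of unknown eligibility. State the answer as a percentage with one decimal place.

Numerator = 171
Denom = 790 + 32 + 171 + 171 + 124 + 939 = 2227
REF1 = 171 / 2227 = 0.0768

7.7%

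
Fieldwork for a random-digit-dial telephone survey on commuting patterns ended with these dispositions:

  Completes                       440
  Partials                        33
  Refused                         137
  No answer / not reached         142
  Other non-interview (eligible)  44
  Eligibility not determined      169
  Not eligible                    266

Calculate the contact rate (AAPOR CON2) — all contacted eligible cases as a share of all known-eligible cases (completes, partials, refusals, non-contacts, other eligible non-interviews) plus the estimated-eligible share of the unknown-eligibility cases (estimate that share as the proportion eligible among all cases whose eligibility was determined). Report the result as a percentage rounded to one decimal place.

70.9%

Top: 440 + 33 + 137 + 44 = 654
Eligible (known): 440 + 33 + 137 + 142 + 44 = 796
e = 796 / (796 + 266) = 796 / 1062 = 0.7495
e × U: 0.7495 × 169 = 126.67
Denominator: 796 + 126.67 = 922.67
CON2 = 654 / 922.67 = 0.7088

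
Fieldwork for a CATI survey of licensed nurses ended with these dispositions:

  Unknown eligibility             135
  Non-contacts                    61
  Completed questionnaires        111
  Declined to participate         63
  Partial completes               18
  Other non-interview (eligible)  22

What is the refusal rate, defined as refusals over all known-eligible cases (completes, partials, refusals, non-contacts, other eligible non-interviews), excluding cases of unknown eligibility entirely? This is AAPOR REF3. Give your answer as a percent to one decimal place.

Num: 63
Base: 111 + 18 + 63 + 61 + 22 = 275
REF3 = 63 / 275 = 0.2291

22.9%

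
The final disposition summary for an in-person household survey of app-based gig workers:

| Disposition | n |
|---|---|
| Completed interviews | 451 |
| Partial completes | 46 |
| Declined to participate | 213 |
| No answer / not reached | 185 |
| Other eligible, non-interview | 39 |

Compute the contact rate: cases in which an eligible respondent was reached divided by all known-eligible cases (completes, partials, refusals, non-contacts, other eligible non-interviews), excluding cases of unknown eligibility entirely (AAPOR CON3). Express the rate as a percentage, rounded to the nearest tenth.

Numerator = 451 + 46 + 213 + 39 = 749
Denominator = 451 + 46 + 213 + 185 + 39 = 934
CON3 = 749 / 934 = 0.8019

80.2%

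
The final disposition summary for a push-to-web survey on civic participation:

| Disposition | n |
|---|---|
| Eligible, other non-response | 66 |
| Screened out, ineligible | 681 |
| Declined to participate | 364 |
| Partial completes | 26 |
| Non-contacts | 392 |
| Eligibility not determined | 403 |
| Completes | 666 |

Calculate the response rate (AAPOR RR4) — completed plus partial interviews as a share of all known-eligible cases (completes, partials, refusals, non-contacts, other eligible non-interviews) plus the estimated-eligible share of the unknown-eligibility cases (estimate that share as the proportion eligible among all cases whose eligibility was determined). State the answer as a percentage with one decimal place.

38.6%

Top → 666 + 26 = 692
Determined eligible → 666 + 26 + 364 + 392 + 66 = 1514
e = 1514 / (1514 + 681) = 1514 / 2195 = 0.6897
e × U → 0.6897 × 403 = 277.95
Denom → 1514 + 277.95 = 1791.95
RR4 = 692 / 1791.95 = 0.3862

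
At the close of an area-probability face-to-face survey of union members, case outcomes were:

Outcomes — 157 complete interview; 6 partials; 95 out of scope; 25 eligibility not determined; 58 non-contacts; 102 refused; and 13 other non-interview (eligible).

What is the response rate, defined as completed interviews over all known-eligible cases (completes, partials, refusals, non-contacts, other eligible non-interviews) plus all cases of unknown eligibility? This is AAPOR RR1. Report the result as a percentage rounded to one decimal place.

43.5%

Num: 157
Denominator: 157 + 6 + 102 + 58 + 13 + 25 = 361
RR1 = 157 / 361 = 0.4349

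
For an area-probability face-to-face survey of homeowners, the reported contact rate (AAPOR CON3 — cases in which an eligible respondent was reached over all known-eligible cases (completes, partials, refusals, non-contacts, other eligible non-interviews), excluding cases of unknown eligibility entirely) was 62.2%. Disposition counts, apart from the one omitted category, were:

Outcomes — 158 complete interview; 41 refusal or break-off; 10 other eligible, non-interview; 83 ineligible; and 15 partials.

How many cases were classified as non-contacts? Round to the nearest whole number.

136

Top: 158 + 15 + 41 + 10 = 224
CON3 = 224 / D = 0.622
D = 224 / 0.622 = 360.1
Rest of base = 224
non-contacts = 360.1 − 224 ≈ 136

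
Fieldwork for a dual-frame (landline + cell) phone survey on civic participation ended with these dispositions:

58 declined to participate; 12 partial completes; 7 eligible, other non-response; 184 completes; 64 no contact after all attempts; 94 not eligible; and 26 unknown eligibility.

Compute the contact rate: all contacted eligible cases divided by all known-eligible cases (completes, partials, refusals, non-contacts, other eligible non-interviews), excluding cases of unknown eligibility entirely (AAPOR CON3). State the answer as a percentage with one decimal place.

Top → 184 + 12 + 58 + 7 = 261
Base → 184 + 12 + 58 + 64 + 7 = 325
CON3 = 261 / 325 = 0.8031

80.3%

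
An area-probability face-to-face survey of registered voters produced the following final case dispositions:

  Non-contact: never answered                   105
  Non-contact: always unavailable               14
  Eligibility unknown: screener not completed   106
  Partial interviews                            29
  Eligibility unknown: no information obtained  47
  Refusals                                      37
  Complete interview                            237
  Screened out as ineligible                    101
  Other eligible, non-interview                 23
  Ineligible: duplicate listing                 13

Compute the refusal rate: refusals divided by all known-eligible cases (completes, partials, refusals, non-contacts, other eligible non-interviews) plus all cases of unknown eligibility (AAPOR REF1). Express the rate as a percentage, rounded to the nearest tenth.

6.2%

Never reached = 105 + 14 = 119
Undetermined eligibility = 106 + 47 = 153
Ineligible = 101 + 13 = 114
Num → 37
Denom → 237 + 29 + 37 + 119 + 23 + 153 = 598
REF1 = 37 / 598 = 0.0619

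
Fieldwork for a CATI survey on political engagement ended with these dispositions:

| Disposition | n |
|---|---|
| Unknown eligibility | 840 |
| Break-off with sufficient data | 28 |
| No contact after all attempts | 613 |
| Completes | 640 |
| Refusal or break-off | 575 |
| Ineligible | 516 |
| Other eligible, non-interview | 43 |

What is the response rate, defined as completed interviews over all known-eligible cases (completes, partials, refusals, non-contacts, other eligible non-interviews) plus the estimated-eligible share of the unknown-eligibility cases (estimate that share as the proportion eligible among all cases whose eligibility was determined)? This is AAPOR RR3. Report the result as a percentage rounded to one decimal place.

Num = 640
Determined eligible = 640 + 28 + 575 + 613 + 43 = 1899
e = 1899 / (1899 + 516) = 1899 / 2415 = 0.7863
Estimated eligible among unknowns = 0.7863 × 840 = 660.49
Base = 1899 + 660.49 = 2559.49
RR3 = 640 / 2559.49 = 0.2500

25.0%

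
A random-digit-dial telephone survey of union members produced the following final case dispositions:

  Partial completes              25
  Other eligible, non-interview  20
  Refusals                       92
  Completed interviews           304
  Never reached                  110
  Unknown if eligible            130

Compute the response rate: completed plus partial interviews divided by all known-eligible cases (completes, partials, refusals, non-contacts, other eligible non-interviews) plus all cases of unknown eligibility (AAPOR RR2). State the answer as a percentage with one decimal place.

48.3%

Numerator: 304 + 25 = 329
Denom: 304 + 25 + 92 + 110 + 20 + 130 = 681
RR2 = 329 / 681 = 0.4831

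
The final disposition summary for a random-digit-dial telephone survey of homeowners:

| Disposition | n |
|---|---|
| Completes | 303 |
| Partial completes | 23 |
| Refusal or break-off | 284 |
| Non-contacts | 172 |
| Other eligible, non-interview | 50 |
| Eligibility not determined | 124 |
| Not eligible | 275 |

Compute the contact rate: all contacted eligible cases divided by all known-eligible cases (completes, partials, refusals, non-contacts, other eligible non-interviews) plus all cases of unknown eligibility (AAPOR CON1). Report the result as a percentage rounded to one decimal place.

69.0%

Top: 303 + 23 + 284 + 50 = 660
Denom: 303 + 23 + 284 + 172 + 50 + 124 = 956
CON1 = 660 / 956 = 0.6904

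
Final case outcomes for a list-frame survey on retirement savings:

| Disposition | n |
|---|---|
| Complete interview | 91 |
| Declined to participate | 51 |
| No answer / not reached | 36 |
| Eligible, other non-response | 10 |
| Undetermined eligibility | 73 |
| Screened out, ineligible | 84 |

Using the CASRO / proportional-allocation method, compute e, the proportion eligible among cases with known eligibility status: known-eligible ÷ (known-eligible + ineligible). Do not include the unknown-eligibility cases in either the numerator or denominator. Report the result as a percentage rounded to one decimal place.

69.1%

Known eligible = 91 + 51 + 36 + 10 = 188
e = 188 / (188 + 84) = 188 / 272 = 0.6912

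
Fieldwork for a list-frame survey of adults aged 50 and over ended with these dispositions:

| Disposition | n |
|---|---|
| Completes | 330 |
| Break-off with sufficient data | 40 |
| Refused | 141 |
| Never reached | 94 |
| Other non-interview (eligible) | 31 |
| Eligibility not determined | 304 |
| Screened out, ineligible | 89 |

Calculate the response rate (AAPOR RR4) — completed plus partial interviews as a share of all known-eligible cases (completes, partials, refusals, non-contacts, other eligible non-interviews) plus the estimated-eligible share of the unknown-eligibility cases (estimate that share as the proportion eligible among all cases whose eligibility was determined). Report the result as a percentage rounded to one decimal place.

41.0%

Top: 330 + 40 = 370
Determined eligible: 330 + 40 + 141 + 94 + 31 = 636
e = 636 / (636 + 89) = 636 / 725 = 0.8772
e × U: 0.8772 × 304 = 266.67
Denom: 636 + 266.67 = 902.67
RR4 = 370 / 902.67 = 0.4099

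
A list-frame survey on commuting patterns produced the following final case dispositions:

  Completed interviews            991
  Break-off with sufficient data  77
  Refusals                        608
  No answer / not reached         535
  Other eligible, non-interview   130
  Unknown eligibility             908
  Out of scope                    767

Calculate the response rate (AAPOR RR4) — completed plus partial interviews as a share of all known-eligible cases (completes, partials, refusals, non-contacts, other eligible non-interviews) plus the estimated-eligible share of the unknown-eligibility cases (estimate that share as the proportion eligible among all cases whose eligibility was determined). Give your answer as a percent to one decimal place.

35.3%

Num: 991 + 77 = 1068
Eligible (known): 991 + 77 + 608 + 535 + 130 = 2341
e = 2341 / (2341 + 767) = 2341 / 3108 = 0.7532
Estimated eligible among unknowns: 0.7532 × 908 = 683.91
Base: 2341 + 683.91 = 3024.91
RR4 = 1068 / 3024.91 = 0.3531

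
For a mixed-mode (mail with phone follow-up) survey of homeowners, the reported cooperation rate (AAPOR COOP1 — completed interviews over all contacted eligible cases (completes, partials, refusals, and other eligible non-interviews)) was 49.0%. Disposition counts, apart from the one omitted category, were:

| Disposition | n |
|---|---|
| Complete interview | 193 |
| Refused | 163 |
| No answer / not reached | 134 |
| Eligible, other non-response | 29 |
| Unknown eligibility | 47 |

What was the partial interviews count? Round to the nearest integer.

COOP1 = 193 / D = 0.490
D = 193 / 0.490 = 393.9
Rest of base = 385
partial interviews = 393.9 − 385 ≈ 9

9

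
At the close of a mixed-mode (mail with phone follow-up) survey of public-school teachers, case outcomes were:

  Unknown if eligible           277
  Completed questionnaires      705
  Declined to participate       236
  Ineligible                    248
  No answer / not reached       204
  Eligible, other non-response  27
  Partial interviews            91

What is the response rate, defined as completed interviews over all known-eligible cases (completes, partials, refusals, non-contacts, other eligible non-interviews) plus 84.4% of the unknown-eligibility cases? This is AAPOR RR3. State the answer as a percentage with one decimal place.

47.1%

Top = 705
Eligible (known) = 705 + 91 + 236 + 204 + 27 = 1263
Estimated eligible among unknowns = 0.8440 × 277 = 233.79
Base = 1263 + 233.79 = 1496.79
RR3 = 705 / 1496.79 = 0.4710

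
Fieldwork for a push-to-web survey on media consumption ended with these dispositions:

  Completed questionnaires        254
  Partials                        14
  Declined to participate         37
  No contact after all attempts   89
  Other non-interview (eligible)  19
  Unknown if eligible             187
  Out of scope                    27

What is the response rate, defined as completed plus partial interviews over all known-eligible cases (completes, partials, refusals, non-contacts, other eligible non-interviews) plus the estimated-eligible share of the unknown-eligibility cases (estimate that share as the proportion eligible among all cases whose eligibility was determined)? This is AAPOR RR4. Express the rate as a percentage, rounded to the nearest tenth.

45.5%

Num = 254 + 14 = 268
Eligible (known) = 254 + 14 + 37 + 89 + 19 = 413
e = 413 / (413 + 27) = 413 / 440 = 0.9386
Eligible share of unknowns = 0.9386 × 187 = 175.52
Denominator = 413 + 175.52 = 588.52
RR4 = 268 / 588.52 = 0.4554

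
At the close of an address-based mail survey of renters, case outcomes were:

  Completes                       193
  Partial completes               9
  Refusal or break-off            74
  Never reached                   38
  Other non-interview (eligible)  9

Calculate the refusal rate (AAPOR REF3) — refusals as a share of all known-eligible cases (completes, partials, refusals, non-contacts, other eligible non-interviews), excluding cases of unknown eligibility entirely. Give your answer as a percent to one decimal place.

22.9%

Num = 74
Denom = 193 + 9 + 74 + 38 + 9 = 323
REF3 = 74 / 323 = 0.2291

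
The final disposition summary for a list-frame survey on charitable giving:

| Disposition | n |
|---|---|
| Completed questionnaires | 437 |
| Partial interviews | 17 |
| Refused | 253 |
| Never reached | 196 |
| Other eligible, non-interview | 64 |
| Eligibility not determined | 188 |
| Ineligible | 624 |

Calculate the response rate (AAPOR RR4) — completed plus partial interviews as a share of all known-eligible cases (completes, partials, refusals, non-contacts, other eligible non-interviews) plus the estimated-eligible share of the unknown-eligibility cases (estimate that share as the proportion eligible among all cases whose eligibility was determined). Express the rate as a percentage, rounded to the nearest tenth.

Top: 437 + 17 = 454
Known eligible: 437 + 17 + 253 + 196 + 64 = 967
e = 967 / (967 + 624) = 967 / 1591 = 0.6078
e × U: 0.6078 × 188 = 114.27
Base: 967 + 114.27 = 1081.27
RR4 = 454 / 1081.27 = 0.4199

42.0%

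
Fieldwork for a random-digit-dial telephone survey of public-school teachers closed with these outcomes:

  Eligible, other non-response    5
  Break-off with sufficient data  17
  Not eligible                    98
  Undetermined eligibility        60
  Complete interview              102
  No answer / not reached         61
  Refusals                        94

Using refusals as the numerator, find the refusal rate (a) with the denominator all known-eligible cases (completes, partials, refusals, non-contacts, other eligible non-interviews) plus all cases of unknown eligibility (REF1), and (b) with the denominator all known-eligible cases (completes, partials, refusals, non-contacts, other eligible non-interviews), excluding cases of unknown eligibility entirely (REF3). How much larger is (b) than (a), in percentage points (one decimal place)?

Num → 94
Denom → 102 + 17 + 94 + 61 + 5 + 60 = 339
REF1 = 94 / 339 = 0.2773
Denom → 102 + 17 + 94 + 61 + 5 = 279
REF3 = 94 / 279 = 0.3369
Difference = 33.69 − 27.73 = 5.96 percentage points

6.0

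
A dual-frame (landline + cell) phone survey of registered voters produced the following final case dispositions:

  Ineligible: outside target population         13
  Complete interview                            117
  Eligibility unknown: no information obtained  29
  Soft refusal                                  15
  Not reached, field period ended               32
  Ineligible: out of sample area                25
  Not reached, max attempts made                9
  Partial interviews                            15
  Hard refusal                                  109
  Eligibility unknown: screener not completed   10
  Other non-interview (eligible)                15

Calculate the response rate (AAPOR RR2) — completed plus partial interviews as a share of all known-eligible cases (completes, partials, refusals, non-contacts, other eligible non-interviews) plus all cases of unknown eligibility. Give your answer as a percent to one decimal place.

Refusal or break-off = 109 + 15 = 124
No answer / not reached = 32 + 9 = 41
Undetermined eligibility = 10 + 29 = 39
Screened out, ineligible = 13 + 25 = 38
Num → 117 + 15 = 132
Base → 117 + 15 + 124 + 41 + 15 + 39 = 351
RR2 = 132 / 351 = 0.3761

37.6%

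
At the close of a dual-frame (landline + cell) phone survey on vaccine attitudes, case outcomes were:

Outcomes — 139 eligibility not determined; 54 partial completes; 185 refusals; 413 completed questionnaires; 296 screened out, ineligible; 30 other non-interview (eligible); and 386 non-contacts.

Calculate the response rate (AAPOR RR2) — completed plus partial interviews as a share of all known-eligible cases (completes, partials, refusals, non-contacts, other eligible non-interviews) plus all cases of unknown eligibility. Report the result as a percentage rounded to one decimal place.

38.7%

Num: 413 + 54 = 467
Denom: 413 + 54 + 185 + 386 + 30 + 139 = 1207
RR2 = 467 / 1207 = 0.3869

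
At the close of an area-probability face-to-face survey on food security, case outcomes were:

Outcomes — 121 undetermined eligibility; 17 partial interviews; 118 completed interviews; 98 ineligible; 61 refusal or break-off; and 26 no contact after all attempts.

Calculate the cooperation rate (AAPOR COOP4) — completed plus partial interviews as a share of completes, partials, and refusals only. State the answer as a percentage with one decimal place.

68.9%

Num → 118 + 17 = 135
Denom → 118 + 17 + 61 = 196
COOP4 = 135 / 196 = 0.6888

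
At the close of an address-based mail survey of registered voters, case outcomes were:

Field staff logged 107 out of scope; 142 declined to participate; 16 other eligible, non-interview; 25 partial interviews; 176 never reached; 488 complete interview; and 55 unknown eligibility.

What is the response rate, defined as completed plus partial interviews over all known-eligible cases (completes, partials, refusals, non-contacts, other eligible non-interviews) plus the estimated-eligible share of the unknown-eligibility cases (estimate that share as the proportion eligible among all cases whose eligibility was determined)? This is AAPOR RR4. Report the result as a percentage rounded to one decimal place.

Num: 488 + 25 = 513
Determined eligible: 488 + 25 + 142 + 176 + 16 = 847
e = 847 / (847 + 107) = 847 / 954 = 0.8878
Eligible share of unknowns: 0.8878 × 55 = 48.83
Base: 847 + 48.83 = 895.83
RR4 = 513 / 895.83 = 0.5727

57.3%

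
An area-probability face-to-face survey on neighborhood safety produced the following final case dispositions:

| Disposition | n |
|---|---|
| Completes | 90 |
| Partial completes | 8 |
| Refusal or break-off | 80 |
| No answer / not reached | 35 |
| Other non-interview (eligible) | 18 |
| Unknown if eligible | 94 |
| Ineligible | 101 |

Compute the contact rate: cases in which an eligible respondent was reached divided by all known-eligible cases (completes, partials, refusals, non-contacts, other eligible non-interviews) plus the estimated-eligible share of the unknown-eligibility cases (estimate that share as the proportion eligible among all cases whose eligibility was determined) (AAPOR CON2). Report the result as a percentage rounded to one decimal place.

66.1%

Num: 90 + 8 + 80 + 18 = 196
Eligible (known): 90 + 8 + 80 + 35 + 18 = 231
e = 231 / (231 + 101) = 231 / 332 = 0.6958
Estimated eligible among unknowns: 0.6958 × 94 = 65.41
Denom: 231 + 65.41 = 296.41
CON2 = 196 / 296.41 = 0.6612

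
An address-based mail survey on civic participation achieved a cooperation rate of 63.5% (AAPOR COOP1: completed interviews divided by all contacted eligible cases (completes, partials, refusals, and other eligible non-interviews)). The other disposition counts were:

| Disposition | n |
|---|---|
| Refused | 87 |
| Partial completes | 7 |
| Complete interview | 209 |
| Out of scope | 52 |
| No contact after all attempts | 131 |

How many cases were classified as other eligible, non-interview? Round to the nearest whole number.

COOP1 = 209 / D = 0.635
D = 209 / 0.635 = 329.1
Remaining denominator categories sum to 303
other eligible, non-interview = 329.1 − 303 ≈ 26

26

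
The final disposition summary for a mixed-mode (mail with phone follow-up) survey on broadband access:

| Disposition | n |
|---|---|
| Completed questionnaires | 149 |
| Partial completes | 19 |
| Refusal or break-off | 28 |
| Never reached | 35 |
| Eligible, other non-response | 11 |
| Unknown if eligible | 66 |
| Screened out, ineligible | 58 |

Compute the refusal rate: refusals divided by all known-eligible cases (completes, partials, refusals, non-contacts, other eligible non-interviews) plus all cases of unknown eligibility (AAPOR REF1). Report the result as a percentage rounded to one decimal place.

Top → 28
Denominator → 149 + 19 + 28 + 35 + 11 + 66 = 308
REF1 = 28 / 308 = 0.0909

9.1%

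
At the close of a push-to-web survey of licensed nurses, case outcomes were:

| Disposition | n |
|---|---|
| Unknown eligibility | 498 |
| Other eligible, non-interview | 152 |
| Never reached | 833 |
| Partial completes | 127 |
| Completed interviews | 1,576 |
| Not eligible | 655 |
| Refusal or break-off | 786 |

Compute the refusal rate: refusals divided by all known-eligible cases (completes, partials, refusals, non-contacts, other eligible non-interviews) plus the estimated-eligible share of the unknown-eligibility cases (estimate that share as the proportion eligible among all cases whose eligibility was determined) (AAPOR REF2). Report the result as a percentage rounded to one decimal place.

Numerator = 786
Known eligible = 1576 + 127 + 786 + 833 + 152 = 3474
e = 3474 / (3474 + 655) = 3474 / 4129 = 0.8414
Eligible share of unknowns = 0.8414 × 498 = 419.02
Denominator = 3474 + 419.02 = 3893.02
REF2 = 786 / 3893.02 = 0.2019

20.2%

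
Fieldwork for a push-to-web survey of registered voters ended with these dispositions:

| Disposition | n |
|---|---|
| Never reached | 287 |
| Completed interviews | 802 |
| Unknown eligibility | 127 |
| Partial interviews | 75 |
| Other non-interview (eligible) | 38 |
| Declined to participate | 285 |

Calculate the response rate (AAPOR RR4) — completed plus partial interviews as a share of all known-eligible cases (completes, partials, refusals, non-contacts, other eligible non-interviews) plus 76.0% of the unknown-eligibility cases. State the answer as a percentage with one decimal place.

Numerator: 802 + 75 = 877
Known eligible: 802 + 75 + 285 + 287 + 38 = 1487
Estimated eligible among unknowns: 0.7600 × 127 = 96.52
Denom: 1487 + 96.52 = 1583.52
RR4 = 877 / 1583.52 = 0.5538

55.4%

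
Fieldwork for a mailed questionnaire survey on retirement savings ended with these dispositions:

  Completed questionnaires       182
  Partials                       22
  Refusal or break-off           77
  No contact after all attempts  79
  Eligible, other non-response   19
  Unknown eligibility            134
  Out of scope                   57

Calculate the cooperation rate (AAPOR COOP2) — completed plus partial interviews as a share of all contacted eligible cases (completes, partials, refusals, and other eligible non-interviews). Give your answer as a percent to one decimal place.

Top: 182 + 22 = 204
Denominator: 182 + 22 + 77 + 19 = 300
COOP2 = 204 / 300 = 0.6800

68.0%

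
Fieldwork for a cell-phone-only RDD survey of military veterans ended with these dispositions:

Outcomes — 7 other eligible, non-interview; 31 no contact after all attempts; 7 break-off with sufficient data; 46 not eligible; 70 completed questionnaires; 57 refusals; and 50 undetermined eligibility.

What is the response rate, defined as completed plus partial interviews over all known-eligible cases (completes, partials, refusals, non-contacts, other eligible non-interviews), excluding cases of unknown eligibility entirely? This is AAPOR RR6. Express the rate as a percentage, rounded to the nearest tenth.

44.8%

Top → 70 + 7 = 77
Denominator → 70 + 7 + 57 + 31 + 7 = 172
RR6 = 77 / 172 = 0.4477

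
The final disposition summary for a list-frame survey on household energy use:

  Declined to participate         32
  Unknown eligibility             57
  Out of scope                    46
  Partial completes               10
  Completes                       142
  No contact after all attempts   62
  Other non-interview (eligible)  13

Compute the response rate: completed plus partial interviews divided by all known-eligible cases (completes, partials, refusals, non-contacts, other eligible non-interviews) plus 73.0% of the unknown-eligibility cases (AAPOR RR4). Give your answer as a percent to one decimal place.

50.6%

Num → 142 + 10 = 152
Eligible (known) → 142 + 10 + 32 + 62 + 13 = 259
e × U → 0.7300 × 57 = 41.61
Denominator → 259 + 41.61 = 300.61
RR4 = 152 / 300.61 = 0.5056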